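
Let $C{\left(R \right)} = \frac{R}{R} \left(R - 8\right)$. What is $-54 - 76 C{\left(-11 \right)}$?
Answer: $1390$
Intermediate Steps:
$C{\left(R \right)} = -8 + R$ ($C{\left(R \right)} = 1 \left(-8 + R\right) = -8 + R$)
$-54 - 76 C{\left(-11 \right)} = -54 - 76 \left(-8 - 11\right) = -54 - -1444 = -54 + 1444 = 1390$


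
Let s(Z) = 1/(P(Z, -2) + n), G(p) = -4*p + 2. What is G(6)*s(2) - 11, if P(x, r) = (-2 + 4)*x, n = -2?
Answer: -22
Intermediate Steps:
P(x, r) = 2*x
G(p) = 2 - 4*p
s(Z) = 1/(-2 + 2*Z) (s(Z) = 1/(2*Z - 2) = 1/(-2 + 2*Z))
G(6)*s(2) - 11 = (2 - 4*6)*(1/(2*(-1 + 2))) - 11 = (2 - 24)*((1/2)/1) - 11 = -11 - 11 = -22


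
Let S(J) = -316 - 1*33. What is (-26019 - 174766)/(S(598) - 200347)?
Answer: 200785/200696 ≈ 1.0004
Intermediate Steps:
S(J) = -349 (S(J) = -316 - 33 = -349)
(-26019 - 174766)/(S(598) - 200347) = (-26019 - 174766)/(-349 - 200347) = -200785/(-200696) = -200785*(-1/200696) = 200785/200696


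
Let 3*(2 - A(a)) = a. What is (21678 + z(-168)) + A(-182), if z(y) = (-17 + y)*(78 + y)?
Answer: 115172/3 ≈ 38391.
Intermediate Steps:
A(a) = 2 - a/3
(21678 + z(-168)) + A(-182) = (21678 + (-1326 + (-168)² + 61*(-168))) + (2 - ⅓*(-182)) = (21678 + (-1326 + 28224 - 10248)) + (2 + 182/3) = (21678 + 16650) + 188/3 = 38328 + 188/3 = 115172/3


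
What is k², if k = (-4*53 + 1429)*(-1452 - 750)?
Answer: 7181510267556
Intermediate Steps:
k = -2679834 (k = (-212 + 1429)*(-2202) = 1217*(-2202) = -2679834)
k² = (-2679834)² = 7181510267556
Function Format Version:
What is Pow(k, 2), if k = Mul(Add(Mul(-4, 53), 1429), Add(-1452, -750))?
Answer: 7181510267556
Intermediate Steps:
k = -2679834 (k = Mul(Add(-212, 1429), -2202) = Mul(1217, -2202) = -2679834)
Pow(k, 2) = Pow(-2679834, 2) = 7181510267556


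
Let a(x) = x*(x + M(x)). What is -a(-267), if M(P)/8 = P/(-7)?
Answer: 71289/7 ≈ 10184.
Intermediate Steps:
M(P) = -8*P/7 (M(P) = 8*(P/(-7)) = 8*(P*(-⅐)) = 8*(-P/7) = -8*P/7)
a(x) = -x²/7 (a(x) = x*(x - 8*x/7) = x*(-x/7) = -x²/7)
-a(-267) = -(-1)*(-267)²/7 = -(-1)*71289/7 = -1*(-71289/7) = 71289/7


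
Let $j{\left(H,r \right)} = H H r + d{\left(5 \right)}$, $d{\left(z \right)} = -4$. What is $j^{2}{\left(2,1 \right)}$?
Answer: $0$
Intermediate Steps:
$j{\left(H,r \right)} = -4 + r H^{2}$ ($j{\left(H,r \right)} = H H r - 4 = H^{2} r - 4 = r H^{2} - 4 = -4 + r H^{2}$)
$j^{2}{\left(2,1 \right)} = \left(-4 + 1 \cdot 2^{2}\right)^{2} = \left(-4 + 1 \cdot 4\right)^{2} = \left(-4 + 4\right)^{2} = 0^{2} = 0$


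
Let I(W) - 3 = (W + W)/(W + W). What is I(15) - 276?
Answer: -272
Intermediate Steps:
I(W) = 4 (I(W) = 3 + (W + W)/(W + W) = 3 + (2*W)/((2*W)) = 3 + (2*W)*(1/(2*W)) = 3 + 1 = 4)
I(15) - 276 = 4 - 276 = -272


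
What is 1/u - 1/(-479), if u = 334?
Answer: 813/159986 ≈ 0.0050817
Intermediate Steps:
1/u - 1/(-479) = 1/334 - 1/(-479) = 1*(1/334) - 1*(-1/479) = 1/334 + 1/479 = 813/159986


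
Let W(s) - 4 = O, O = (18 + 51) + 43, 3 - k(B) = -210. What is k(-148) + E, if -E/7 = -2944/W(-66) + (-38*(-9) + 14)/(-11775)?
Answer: 133471243/341475 ≈ 390.87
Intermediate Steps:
k(B) = 213 (k(B) = 3 - 1*(-210) = 3 + 210 = 213)
O = 112 (O = 69 + 43 = 112)
W(s) = 116 (W(s) = 4 + 112 = 116)
E = 60737068/341475 (E = -7*(-2944/116 + (-38*(-9) + 14)/(-11775)) = -7*(-2944*1/116 + (342 + 14)*(-1/11775)) = -7*(-736/29 + 356*(-1/11775)) = -7*(-736/29 - 356/11775) = -7*(-8676724/341475) = 60737068/341475 ≈ 177.87)
k(-148) + E = 213 + 60737068/341475 = 133471243/341475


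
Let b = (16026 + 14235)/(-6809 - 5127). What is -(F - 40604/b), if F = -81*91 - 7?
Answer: -261383686/30261 ≈ -8637.6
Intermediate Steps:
b = -30261/11936 (b = 30261/(-11936) = 30261*(-1/11936) = -30261/11936 ≈ -2.5353)
F = -7378 (F = -7371 - 7 = -7378)
-(F - 40604/b) = -(-7378 - 40604/(-30261/11936)) = -(-7378 - 40604*(-11936)/30261) = -(-7378 - 1*(-484649344/30261)) = -(-7378 + 484649344/30261) = -1*261383686/30261 = -261383686/30261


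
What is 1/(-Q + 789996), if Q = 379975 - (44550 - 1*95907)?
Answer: 1/358664 ≈ 2.7881e-6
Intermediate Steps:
Q = 431332 (Q = 379975 - (44550 - 95907) = 379975 - 1*(-51357) = 379975 + 51357 = 431332)
1/(-Q + 789996) = 1/(-1*431332 + 789996) = 1/(-431332 + 789996) = 1/358664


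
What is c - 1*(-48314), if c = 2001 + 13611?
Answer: 63926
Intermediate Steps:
c = 15612
c - 1*(-48314) = 15612 - 1*(-48314) = 15612 + 48314 = 63926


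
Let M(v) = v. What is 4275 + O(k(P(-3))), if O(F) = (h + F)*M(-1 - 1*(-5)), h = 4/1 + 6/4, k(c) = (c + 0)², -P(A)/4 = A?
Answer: 4873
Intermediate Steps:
P(A) = -4*A
k(c) = c²
h = 11/2 (h = 4*1 + 6*(¼) = 4 + 3/2 = 11/2 ≈ 5.5000)
O(F) = 22 + 4*F (O(F) = (11/2 + F)*(-1 - 1*(-5)) = (11/2 + F)*(-1 + 5) = (11/2 + F)*4 = 22 + 4*F)
4275 + O(k(P(-3))) = 4275 + (22 + 4*(-4*(-3))²) = 4275 + (22 + 4*12²) = 4275 + (22 + 4*144) = 4275 + (22 + 576) = 4275 + 598 = 4873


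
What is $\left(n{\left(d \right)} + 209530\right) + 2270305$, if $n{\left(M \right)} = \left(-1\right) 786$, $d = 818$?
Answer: $2479049$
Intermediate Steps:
$n{\left(M \right)} = -786$
$\left(n{\left(d \right)} + 209530\right) + 2270305 = \left(-786 + 209530\right) + 2270305 = 208744 + 2270305 = 2479049$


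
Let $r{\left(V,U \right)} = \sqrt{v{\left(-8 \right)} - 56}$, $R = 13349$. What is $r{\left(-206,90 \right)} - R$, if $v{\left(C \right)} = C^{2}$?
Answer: $-13349 + 2 \sqrt{2} \approx -13346.0$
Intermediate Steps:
$r{\left(V,U \right)} = 2 \sqrt{2}$ ($r{\left(V,U \right)} = \sqrt{\left(-8\right)^{2} - 56} = \sqrt{64 - 56} = \sqrt{8} = 2 \sqrt{2}$)
$r{\left(-206,90 \right)} - R = 2 \sqrt{2} - 13349 = -13349 + 2 \sqrt{2}$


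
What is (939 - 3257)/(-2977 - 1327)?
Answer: 1159/2152 ≈ 0.53857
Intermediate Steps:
(939 - 3257)/(-2977 - 1327) = -2318/(-4304) = -2318*(-1/4304) = 1159/2152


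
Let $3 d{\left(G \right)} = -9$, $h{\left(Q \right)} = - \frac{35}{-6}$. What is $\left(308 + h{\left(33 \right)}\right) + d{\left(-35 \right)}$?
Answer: $\frac{1865}{6} \approx 310.83$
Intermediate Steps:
$h{\left(Q \right)} = \frac{35}{6}$ ($h{\left(Q \right)} = \left(-35\right) \left(- \frac{1}{6}\right) = \frac{35}{6}$)
$d{\left(G \right)} = -3$ ($d{\left(G \right)} = \frac{1}{3} \left(-9\right) = -3$)
$\left(308 + h{\left(33 \right)}\right) + d{\left(-35 \right)} = \left(308 + \frac{35}{6}\right) - 3 = \frac{1883}{6} - 3 = \frac{1865}{6}$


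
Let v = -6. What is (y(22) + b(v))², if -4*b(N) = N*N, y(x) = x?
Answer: 169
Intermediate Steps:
b(N) = -N²/4 (b(N) = -N*N/4 = -N²/4)
(y(22) + b(v))² = (22 - ¼*(-6)²)² = (22 - ¼*36)² = (22 - 9)² = 13² = 169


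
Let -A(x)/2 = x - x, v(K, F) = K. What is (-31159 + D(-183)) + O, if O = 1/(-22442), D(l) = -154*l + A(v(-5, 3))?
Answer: -66809835/22442 ≈ -2977.0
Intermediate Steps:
A(x) = 0 (A(x) = -2*(x - x) = -2*0 = 0)
D(l) = -154*l (D(l) = -154*l + 0 = -154*l)
O = -1/22442 ≈ -4.4559e-5
(-31159 + D(-183)) + O = (-31159 - 154*(-183)) - 1/22442 = (-31159 + 28182) - 1/22442 = -2977 - 1/22442 = -66809835/22442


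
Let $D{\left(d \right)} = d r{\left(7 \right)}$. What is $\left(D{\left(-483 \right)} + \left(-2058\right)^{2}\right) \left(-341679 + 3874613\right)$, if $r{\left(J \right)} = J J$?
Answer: $14879647528998$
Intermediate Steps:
$r{\left(J \right)} = J^{2}$
$D{\left(d \right)} = 49 d$ ($D{\left(d \right)} = d 7^{2} = d 49 = 49 d$)
$\left(D{\left(-483 \right)} + \left(-2058\right)^{2}\right) \left(-341679 + 3874613\right) = \left(49 \left(-483\right) + \left(-2058\right)^{2}\right) \left(-341679 + 3874613\right) = \left(-23667 + 4235364\right) 3532934 = 4211697 \cdot 3532934 = 14879647528998$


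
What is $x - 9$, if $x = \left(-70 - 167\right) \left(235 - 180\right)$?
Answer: $-13044$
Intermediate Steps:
$x = -13035$ ($x = \left(-237\right) 55 = -13035$)
$x - 9 = -13035 - 9 = -13044$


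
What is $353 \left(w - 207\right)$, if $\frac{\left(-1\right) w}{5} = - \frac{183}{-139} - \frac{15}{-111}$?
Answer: $- \frac{388981643}{5143} \approx -75633.0$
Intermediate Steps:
$w = - \frac{37330}{5143}$ ($w = - 5 \left(- \frac{183}{-139} - \frac{15}{-111}\right) = - 5 \left(\left(-183\right) \left(- \frac{1}{139}\right) - - \frac{5}{37}\right) = - 5 \left(\frac{183}{139} + \frac{5}{37}\right) = \left(-5\right) \frac{7466}{5143} = - \frac{37330}{5143} \approx -7.2584$)
$353 \left(w - 207\right) = 353 \left(- \frac{37330}{5143} - 207\right) = 353 \left(- \frac{1101931}{5143}\right) = - \frac{388981643}{5143}$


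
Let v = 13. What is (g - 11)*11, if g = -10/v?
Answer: -1683/13 ≈ -129.46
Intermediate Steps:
g = -10/13 ≈ -0.76923
(g - 11)*11 = (-10/13 - 11)*11 = -153/13*11 = -1683/13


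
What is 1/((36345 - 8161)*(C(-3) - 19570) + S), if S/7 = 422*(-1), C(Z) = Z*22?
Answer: -1/553423978 ≈ -1.8069e-9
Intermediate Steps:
C(Z) = 22*Z
S = -2954 (S = 7*(422*(-1)) = 7*(-422) = -2954)
1/((36345 - 8161)*(C(-3) - 19570) + S) = 1/((36345 - 8161)*(22*(-3) - 19570) - 2954) = 1/(28184*(-66 - 19570) - 2954) = 1/(28184*(-19636) - 2954) = 1/(-553421024 - 2954) = 1/(-553423978) = -1/553423978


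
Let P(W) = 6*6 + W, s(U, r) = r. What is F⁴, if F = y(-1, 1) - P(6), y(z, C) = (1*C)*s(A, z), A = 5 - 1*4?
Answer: 3418801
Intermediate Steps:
A = 1 (A = 5 - 4 = 1)
y(z, C) = C*z (y(z, C) = (1*C)*z = C*z)
P(W) = 36 + W
F = -43 (F = 1*(-1) - (36 + 6) = -1 - 1*42 = -1 - 42 = -43)
F⁴ = (-43)⁴ = 3418801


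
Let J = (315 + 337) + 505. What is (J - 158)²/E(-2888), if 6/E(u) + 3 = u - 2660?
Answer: -1846634517/2 ≈ -9.2332e+8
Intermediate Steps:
E(u) = 6/(-2663 + u) (E(u) = 6/(-3 + (u - 2660)) = 6/(-3 + (-2660 + u)) = 6/(-2663 + u))
J = 1157 (J = 652 + 505 = 1157)
(J - 158)²/E(-2888) = (1157 - 158)²/((6/(-2663 - 2888))) = 999²/((6/(-5551))) = 998001/((6*(-1/5551))) = 998001/(-6/5551) = 998001*(-5551/6) = -1846634517/2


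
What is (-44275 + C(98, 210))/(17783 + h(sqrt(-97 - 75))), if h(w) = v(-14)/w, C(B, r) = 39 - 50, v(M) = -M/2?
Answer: -135456525336/54392435357 - 620004*I*sqrt(43)/54392435357 ≈ -2.4904 - 7.4746e-5*I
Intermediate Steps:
v(M) = -M/2
C(B, r) = -11
h(w) = 7/w (h(w) = (-1/2*(-14))/w = 7/w)
(-44275 + C(98, 210))/(17783 + h(sqrt(-97 - 75))) = (-44275 - 11)/(17783 + 7/(sqrt(-97 - 75))) = -44286/(17783 + 7/(sqrt(-172))) = -44286/(17783 + 7/((2*I*sqrt(43)))) = -44286/(17783 + 7*(-I*sqrt(43)/86)) = -44286/(17783 - 7*I*sqrt(43)/86)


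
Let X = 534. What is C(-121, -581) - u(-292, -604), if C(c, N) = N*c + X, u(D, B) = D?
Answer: 71127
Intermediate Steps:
C(c, N) = 534 + N*c (C(c, N) = N*c + 534 = 534 + N*c)
C(-121, -581) - u(-292, -604) = (534 - 581*(-121)) - 1*(-292) = (534 + 70301) + 292 = 70835 + 292 = 71127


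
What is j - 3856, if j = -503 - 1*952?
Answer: -5311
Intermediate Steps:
j = -1455 (j = -503 - 952 = -1455)
j - 3856 = -1455 - 3856 = -5311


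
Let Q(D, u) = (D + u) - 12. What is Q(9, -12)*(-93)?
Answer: 1395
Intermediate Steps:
Q(D, u) = -12 + D + u
Q(9, -12)*(-93) = (-12 + 9 - 12)*(-93) = -15*(-93) = 1395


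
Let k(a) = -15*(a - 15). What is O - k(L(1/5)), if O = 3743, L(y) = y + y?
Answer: 3524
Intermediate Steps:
L(y) = 2*y
k(a) = 225 - 15*a (k(a) = -15*(-15 + a) = 225 - 15*a)
O - k(L(1/5)) = 3743 - (225 - 30/5) = 3743 - (225 - 15*⅖) = 3743 - (225 - 6) = 3743 - 1*219 = 3743 - 219 = 3524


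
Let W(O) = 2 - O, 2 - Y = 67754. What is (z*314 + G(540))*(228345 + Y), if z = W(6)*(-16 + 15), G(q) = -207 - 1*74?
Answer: 156578175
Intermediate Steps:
G(q) = -281 (G(q) = -207 - 74 = -281)
Y = -67752 (Y = 2 - 1*67754 = 2 - 67754 = -67752)
z = 4 (z = (2 - 1*6)*(-16 + 15) = (2 - 6)*(-1) = -4*(-1) = 4)
(z*314 + G(540))*(228345 + Y) = (4*314 - 281)*(228345 - 67752) = (1256 - 281)*160593 = 975*160593 = 156578175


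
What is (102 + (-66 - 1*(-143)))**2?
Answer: 32041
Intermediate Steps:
(102 + (-66 - 1*(-143)))**2 = (102 + (-66 + 143))**2 = (102 + 77)**2 = 179**2 = 32041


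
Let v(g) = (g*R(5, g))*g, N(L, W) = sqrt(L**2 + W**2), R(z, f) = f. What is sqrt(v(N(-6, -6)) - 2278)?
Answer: sqrt(-2278 + 432*sqrt(2)) ≈ 40.83*I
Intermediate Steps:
v(g) = g**3 (v(g) = (g*g)*g = g**2*g = g**3)
sqrt(v(N(-6, -6)) - 2278) = sqrt((sqrt((-6)**2 + (-6)**2))**3 - 2278) = sqrt((sqrt(36 + 36))**3 - 2278) = sqrt((sqrt(72))**3 - 2278) = sqrt((6*sqrt(2))**3 - 2278) = sqrt(432*sqrt(2) - 2278) = sqrt(-2278 + 432*sqrt(2))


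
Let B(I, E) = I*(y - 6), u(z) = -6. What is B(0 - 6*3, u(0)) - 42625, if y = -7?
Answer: -42391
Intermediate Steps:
B(I, E) = -13*I (B(I, E) = I*(-7 - 6) = I*(-13) = -13*I)
B(0 - 6*3, u(0)) - 42625 = -13*(0 - 6*3) - 42625 = -13*(0 - 18) - 42625 = -13*(-18) - 42625 = 234 - 42625 = -42391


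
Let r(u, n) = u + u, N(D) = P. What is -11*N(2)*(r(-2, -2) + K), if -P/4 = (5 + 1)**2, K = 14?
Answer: 15840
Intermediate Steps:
P = -144 (P = -4*(5 + 1)**2 = -4*6**2 = -4*36 = -144)
N(D) = -144
r(u, n) = 2*u
-11*N(2)*(r(-2, -2) + K) = -(-1584)*(2*(-2) + 14) = -(-1584)*(-4 + 14) = -(-1584)*10 = -11*(-1440) = 15840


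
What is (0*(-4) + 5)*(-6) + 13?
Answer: -17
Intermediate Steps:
(0*(-4) + 5)*(-6) + 13 = (0 + 5)*(-6) + 13 = 5*(-6) + 13 = -30 + 13 = -17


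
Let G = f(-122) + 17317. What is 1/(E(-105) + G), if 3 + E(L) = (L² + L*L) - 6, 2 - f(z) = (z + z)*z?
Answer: 1/9592 ≈ 0.00010425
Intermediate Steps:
f(z) = 2 - 2*z² (f(z) = 2 - (z + z)*z = 2 - 2*z*z = 2 - 2*z²)
E(L) = -9 + 2*L² (E(L) = -3 + ((L² + L*L) - 6) = -3 + ((L² + L²) - 6) = -3 + (2*L² - 6) = -3 + (-6 + 2*L²) = -9 + 2*L²)
G = -12449 (G = (2 - 2*(-122)²) + 17317 = (2 - 2*14884) + 17317 = (2 - 29768) + 17317 = -29766 + 17317 = -12449)
1/(E(-105) + G) = 1/((-9 + 2*(-105)²) - 12449) = 1/((-9 + 2*11025) - 12449) = 1/((-9 + 22050) - 12449) = 1/(22041 - 12449) = 1/9592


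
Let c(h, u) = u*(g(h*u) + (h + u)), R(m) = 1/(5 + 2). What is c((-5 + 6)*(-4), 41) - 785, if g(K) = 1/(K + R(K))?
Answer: 839317/1147 ≈ 731.75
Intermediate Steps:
R(m) = ⅐ (R(m) = 1/7 = ⅐)
g(K) = 1/(⅐ + K) (g(K) = 1/(K + ⅐) = 1/(⅐ + K))
c(h, u) = u*(h + u + 7/(1 + 7*h*u)) (c(h, u) = u*(7/(1 + 7*(h*u)) + (h + u)) = u*(7/(1 + 7*h*u) + (h + u)) = u*(h + u + 7/(1 + 7*h*u)))
c((-5 + 6)*(-4), 41) - 785 = 41*(7 + (1 + 7*((-5 + 6)*(-4))*41)*((-5 + 6)*(-4) + 41))/(1 + 7*((-5 + 6)*(-4))*41) - 785 = 41*(7 + (1 + 7*(1*(-4))*41)*(1*(-4) + 41))/(1 + 7*(1*(-4))*41) - 785 = 41*(7 + (1 + 7*(-4)*41)*(-4 + 41))/(1 + 7*(-4)*41) - 785 = 41*(7 + (1 - 1148)*37)/(1 - 1148) - 785 = 41*(7 - 1147*37)/(-1147) - 785 = 41*(-1/1147)*(7 - 42439) - 785 = 41*(-1/1147)*(-42432) - 785 = 1739712/1147 - 785 = 839317/1147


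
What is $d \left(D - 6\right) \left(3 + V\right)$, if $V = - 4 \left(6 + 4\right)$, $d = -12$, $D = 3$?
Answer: $-1332$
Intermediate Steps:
$V = -40$ ($V = \left(-4\right) 10 = -40$)
$d \left(D - 6\right) \left(3 + V\right) = - 12 \left(3 - 6\right) \left(3 - 40\right) = - 12 \left(3 - 6\right) \left(-37\right) = - 12 \left(\left(-3\right) \left(-37\right)\right) = \left(-12\right) 111 = -1332$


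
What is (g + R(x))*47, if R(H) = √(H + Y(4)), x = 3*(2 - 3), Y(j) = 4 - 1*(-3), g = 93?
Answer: 4465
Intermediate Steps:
Y(j) = 7 (Y(j) = 4 + 3 = 7)
x = -3 (x = 3*(-1) = -3)
R(H) = √(7 + H) (R(H) = √(H + 7) = √(7 + H))
(g + R(x))*47 = (93 + √(7 - 3))*47 = (93 + √4)*47 = (93 + 2)*47 = 95*47 = 4465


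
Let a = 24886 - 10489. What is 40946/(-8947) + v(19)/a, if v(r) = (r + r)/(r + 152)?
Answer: -5305478164/1159289631 ≈ -4.5765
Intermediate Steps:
a = 14397
v(r) = 2*r/(152 + r) (v(r) = (2*r)/(152 + r) = 2*r/(152 + r))
40946/(-8947) + v(19)/a = 40946/(-8947) + (2*19/(152 + 19))/14397 = 40946*(-1/8947) + (2*19/171)*(1/14397) = -40946/8947 + (2*19*(1/171))*(1/14397) = -40946/8947 + (2/9)*(1/14397) = -40946/8947 + 2/129573 = -5305478164/1159289631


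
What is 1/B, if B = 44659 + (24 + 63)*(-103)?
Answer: 1/35698 ≈ 2.8013e-5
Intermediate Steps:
B = 35698 (B = 44659 + 87*(-103) = 44659 - 8961 = 35698)
1/B = 1/35698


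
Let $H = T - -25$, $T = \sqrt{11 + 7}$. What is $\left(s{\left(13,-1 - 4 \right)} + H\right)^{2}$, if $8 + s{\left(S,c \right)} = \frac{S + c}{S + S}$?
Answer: $\frac{53667}{169} + \frac{1350 \sqrt{2}}{13} \approx 464.42$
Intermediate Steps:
$T = 3 \sqrt{2}$ ($T = \sqrt{18} = 3 \sqrt{2} \approx 4.2426$)
$s{\left(S,c \right)} = -8 + \frac{S + c}{2 S}$ ($s{\left(S,c \right)} = -8 + \frac{S + c}{S + S} = -8 + \frac{S + c}{2 S}$)
$H = 25 + 3 \sqrt{2}$ ($H = 3 \sqrt{2} - -25 = 3 \sqrt{2} + 25 = 25 + 3 \sqrt{2} \approx 29.243$)
$\left(s{\left(13,-1 - 4 \right)} + H\right)^{2} = \left(\frac{\left(-1 - 4\right) - 195}{2 \cdot 13} + \left(25 + 3 \sqrt{2}\right)\right)^{2} = \left(\frac{1}{2} \cdot \frac{1}{13} \left(\left(-1 - 4\right) - 195\right) + \left(25 + 3 \sqrt{2}\right)\right)^{2} = \left(\frac{1}{2} \cdot \frac{1}{13} \left(-5 - 195\right) + \left(25 + 3 \sqrt{2}\right)\right)^{2} = \left(\frac{1}{2} \cdot \frac{1}{13} \left(-200\right) + \left(25 + 3 \sqrt{2}\right)\right)^{2} = \left(- \frac{100}{13} + \left(25 + 3 \sqrt{2}\right)\right)^{2} = \left(\frac{225}{13} + 3 \sqrt{2}\right)^{2}$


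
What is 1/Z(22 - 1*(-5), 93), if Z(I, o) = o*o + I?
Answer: 1/8676 ≈ 0.00011526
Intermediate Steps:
Z(I, o) = I + o² (Z(I, o) = o² + I = I + o²)
1/Z(22 - 1*(-5), 93) = 1/((22 - 1*(-5)) + 93²) = 1/((22 + 5) + 8649) = 1/(27 + 8649) = 1/8676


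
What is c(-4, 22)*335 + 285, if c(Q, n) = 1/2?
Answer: 905/2 ≈ 452.50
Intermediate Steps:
c(Q, n) = ½
c(-4, 22)*335 + 285 = (½)*335 + 285 = 335/2 + 285 = 905/2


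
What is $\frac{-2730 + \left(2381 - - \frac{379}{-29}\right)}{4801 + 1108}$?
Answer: $- \frac{10500}{171361} \approx -0.061274$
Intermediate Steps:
$\frac{-2730 + \left(2381 - - \frac{379}{-29}\right)}{4801 + 1108} = \frac{-2730 + \left(2381 - \left(-379\right) \left(- \frac{1}{29}\right)\right)}{5909} = \left(-2730 + \left(2381 - \frac{379}{29}\right)\right) \frac{1}{5909} = \left(-2730 + \frac{68670}{29}\right) \frac{1}{5909} = \left(- \frac{10500}{29}\right) \frac{1}{5909} = - \frac{10500}{171361}$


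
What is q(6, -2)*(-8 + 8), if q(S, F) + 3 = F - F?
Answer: 0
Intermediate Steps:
q(S, F) = -3 (q(S, F) = -3 + (F - F) = -3 + 0 = -3)
q(6, -2)*(-8 + 8) = -3*(-8 + 8) = -3*0 = 0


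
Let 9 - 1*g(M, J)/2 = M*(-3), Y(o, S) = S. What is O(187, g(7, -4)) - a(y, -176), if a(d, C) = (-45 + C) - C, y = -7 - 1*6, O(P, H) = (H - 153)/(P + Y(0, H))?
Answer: 11022/247 ≈ 44.623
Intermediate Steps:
g(M, J) = 18 + 6*M (g(M, J) = 18 - 2*M*(-3) = 18 - (-6)*M = 18 + 6*M)
O(P, H) = (-153 + H)/(H + P) (O(P, H) = (H - 153)/(P + H) = (-153 + H)/(H + P))
y = -13 (y = -7 - 6 = -13)
a(d, C) = -45
O(187, g(7, -4)) - a(y, -176) = (-153 + (18 + 6*7))/((18 + 6*7) + 187) - 1*(-45) = (-153 + (18 + 42))/((18 + 42) + 187) + 45 = (-153 + 60)/(60 + 187) + 45 = -93/247 + 45 = 11022/247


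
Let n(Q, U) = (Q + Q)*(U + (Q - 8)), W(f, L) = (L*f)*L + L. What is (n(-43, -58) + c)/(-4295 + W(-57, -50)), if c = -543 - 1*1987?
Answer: -6844/146845 ≈ -0.046607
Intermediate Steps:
c = -2530 (c = -543 - 1987 = -2530)
W(f, L) = L + f*L² (W(f, L) = f*L² + L = L + f*L²)
n(Q, U) = 2*Q*(-8 + Q + U) (n(Q, U) = (2*Q)*(U + (-8 + Q)) = (2*Q)*(-8 + Q + U) = 2*Q*(-8 + Q + U))
(n(-43, -58) + c)/(-4295 + W(-57, -50)) = (2*(-43)*(-8 - 43 - 58) - 2530)/(-4295 - 50*(1 - 50*(-57))) = (2*(-43)*(-109) - 2530)/(-4295 - 50*(1 + 2850)) = (9374 - 2530)/(-4295 - 50*2851) = 6844/(-4295 - 142550) = 6844/(-146845) = 6844*(-1/146845) = -6844/146845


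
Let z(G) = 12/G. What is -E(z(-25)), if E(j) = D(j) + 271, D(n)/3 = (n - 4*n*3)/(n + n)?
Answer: -509/2 ≈ -254.50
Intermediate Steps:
D(n) = -33/2 (D(n) = 3*((n - 4*n*3)/(n + n)) = 3*((n - 12*n)/((2*n))) = 3*((-11*n)*(1/(2*n))) = 3*(-11/2) = -33/2)
E(j) = 509/2 (E(j) = -33/2 + 271 = 509/2)
-E(z(-25)) = -1*509/2 = -509/2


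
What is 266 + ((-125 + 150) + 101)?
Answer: 392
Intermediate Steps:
266 + ((-125 + 150) + 101) = 266 + (25 + 101) = 266 + 126 = 392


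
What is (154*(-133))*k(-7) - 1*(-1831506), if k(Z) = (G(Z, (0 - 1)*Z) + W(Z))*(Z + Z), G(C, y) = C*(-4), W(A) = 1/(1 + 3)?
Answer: 9932137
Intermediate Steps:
W(A) = ¼ (W(A) = 1/4 = ¼)
G(C, y) = -4*C
k(Z) = 2*Z*(¼ - 4*Z) (k(Z) = (-4*Z + ¼)*(Z + Z) = (¼ - 4*Z)*(2*Z) = 2*Z*(¼ - 4*Z))
(154*(-133))*k(-7) - 1*(-1831506) = (154*(-133))*((½)*(-7)*(1 - 16*(-7))) - 1*(-1831506) = -10241*(-7)*(1 + 112) + 1831506 = -10241*(-7)*113 + 1831506 = -20482*(-791/2) + 1831506 = 8100631 + 1831506 = 9932137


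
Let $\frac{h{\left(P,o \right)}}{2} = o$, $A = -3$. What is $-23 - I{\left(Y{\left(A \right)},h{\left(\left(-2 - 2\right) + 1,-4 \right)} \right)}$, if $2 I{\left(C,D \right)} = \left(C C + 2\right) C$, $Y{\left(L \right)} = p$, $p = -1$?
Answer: $- \frac{43}{2} \approx -21.5$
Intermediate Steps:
$h{\left(P,o \right)} = 2 o$
$Y{\left(L \right)} = -1$
$I{\left(C,D \right)} = \frac{C \left(2 + C^{2}\right)}{2}$ ($I{\left(C,D \right)} = \frac{\left(C C + 2\right) C}{2} = \frac{\left(C^{2} + 2\right) C}{2} = \frac{\left(2 + C^{2}\right) C}{2} = \frac{C \left(2 + C^{2}\right)}{2}$)
$-23 - I{\left(Y{\left(A \right)},h{\left(\left(-2 - 2\right) + 1,-4 \right)} \right)} = -23 - \left(-1 + \frac{\left(-1\right)^{3}}{2}\right) = -23 - \left(-1 + \frac{1}{2} \left(-1\right)\right) = -23 - \left(-1 - \frac{1}{2}\right) = -23 - - \frac{3}{2} = -23 + \frac{3}{2} = - \frac{43}{2}$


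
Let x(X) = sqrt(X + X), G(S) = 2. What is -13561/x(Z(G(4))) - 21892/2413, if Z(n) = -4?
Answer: -21892/2413 + 13561*I*sqrt(2)/4 ≈ -9.0725 + 4794.5*I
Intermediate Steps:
x(X) = sqrt(2)*sqrt(X) (x(X) = sqrt(2*X) = sqrt(2)*sqrt(X))
-13561/x(Z(G(4))) - 21892/2413 = -13561*(-I*sqrt(2)/4) - 21892/2413 = -(-13561)*I*sqrt(2)/4 - 21892/2413 = 13561*I*sqrt(2)/4 - 21892/2413 = -21892/2413 + 13561*I*sqrt(2)/4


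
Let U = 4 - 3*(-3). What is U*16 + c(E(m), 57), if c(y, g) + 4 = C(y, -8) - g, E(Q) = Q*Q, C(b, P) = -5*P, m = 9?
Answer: 187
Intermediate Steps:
U = 13 (U = 4 + 9 = 13)
E(Q) = Q²
c(y, g) = 36 - g (c(y, g) = -4 + (-5*(-8) - g) = -4 + (40 - g) = 36 - g)
U*16 + c(E(m), 57) = 13*16 + (36 - 1*57) = 208 + (36 - 57) = 208 - 21 = 187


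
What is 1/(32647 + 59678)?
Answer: 1/92325 ≈ 1.0831e-5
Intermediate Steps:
1/(32647 + 59678) = 1/92325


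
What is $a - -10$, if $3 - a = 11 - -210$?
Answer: $-208$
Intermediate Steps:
$a = -218$ ($a = 3 - \left(11 - -210\right) = 3 - \left(11 + 210\right) = 3 - 221 = -218$)
$a - -10 = -218 - -10 = -218 + 10 = -208$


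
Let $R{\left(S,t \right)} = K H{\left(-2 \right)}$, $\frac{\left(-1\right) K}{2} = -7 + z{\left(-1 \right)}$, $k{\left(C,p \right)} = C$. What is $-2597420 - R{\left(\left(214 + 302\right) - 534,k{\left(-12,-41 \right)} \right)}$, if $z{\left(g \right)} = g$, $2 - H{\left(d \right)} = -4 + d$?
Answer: $-2597548$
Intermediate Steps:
$H{\left(d \right)} = 6 - d$ ($H{\left(d \right)} = 2 - \left(-4 + d\right) = 6 - d$)
$K = 16$ ($K = - 2 \left(-7 - 1\right) = \left(-2\right) \left(-8\right) = 16$)
$R{\left(S,t \right)} = 128$ ($R{\left(S,t \right)} = 16 \left(6 - -2\right) = 16 \left(6 + 2\right) = 16 \cdot 8 = 128$)
$-2597420 - R{\left(\left(214 + 302\right) - 534,k{\left(-12,-41 \right)} \right)} = -2597420 - 128 = -2597548$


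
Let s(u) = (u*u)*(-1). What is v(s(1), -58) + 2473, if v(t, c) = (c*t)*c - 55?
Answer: -946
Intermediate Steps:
s(u) = -u² (s(u) = u²*(-1) = -u²)
v(t, c) = -55 + t*c² (v(t, c) = t*c² - 55 = -55 + t*c²)
v(s(1), -58) + 2473 = (-55 - 1*1²*(-58)²) + 2473 = (-55 - 1*1*3364) + 2473 = (-55 - 1*3364) + 2473 = (-55 - 3364) + 2473 = -3419 + 2473 = -946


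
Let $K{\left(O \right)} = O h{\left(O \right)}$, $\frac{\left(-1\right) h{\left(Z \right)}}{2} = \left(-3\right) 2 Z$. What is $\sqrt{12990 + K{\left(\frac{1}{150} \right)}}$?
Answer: $\frac{\sqrt{73068753}}{75} \approx 113.97$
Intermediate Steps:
$h{\left(Z \right)} = 12 Z$ ($h{\left(Z \right)} = - 2 \left(-3\right) 2 Z = - 2 \left(- 6 Z\right) = 12 Z$)
$K{\left(O \right)} = 12 O^{2}$ ($K{\left(O \right)} = O 12 O = 12 O^{2}$)
$\sqrt{12990 + K{\left(\frac{1}{150} \right)}} = \sqrt{12990 + 12 \left(\frac{1}{150}\right)^{2}} = \sqrt{12990 + \frac{12}{22500}} = \sqrt{12990 + 12 \cdot \frac{1}{22500}} = \sqrt{12990 + \frac{1}{1875}} = \sqrt{\frac{24356251}{1875}} = \frac{\sqrt{73068753}}{75}$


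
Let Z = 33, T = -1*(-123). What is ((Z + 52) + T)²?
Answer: 43264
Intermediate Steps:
T = 123
((Z + 52) + T)² = ((33 + 52) + 123)² = (85 + 123)² = 208² = 43264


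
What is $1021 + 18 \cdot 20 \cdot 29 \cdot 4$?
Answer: $42781$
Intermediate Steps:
$1021 + 18 \cdot 20 \cdot 29 \cdot 4 = 1021 + 360 \cdot 116 = 1021 + 41760 = 42781$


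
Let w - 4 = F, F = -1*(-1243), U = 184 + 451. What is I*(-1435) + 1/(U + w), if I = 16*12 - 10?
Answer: -491521939/1882 ≈ -2.6117e+5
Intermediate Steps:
U = 635
F = 1243
w = 1247 (w = 4 + 1243 = 1247)
I = 182 (I = 192 - 10 = 182)
I*(-1435) + 1/(U + w) = 182*(-1435) + 1/(635 + 1247) = -261170 + 1/1882 = -491521939/1882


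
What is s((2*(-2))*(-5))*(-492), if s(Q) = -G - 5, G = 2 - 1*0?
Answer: 3444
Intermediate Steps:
G = 2 (G = 2 + 0 = 2)
s(Q) = -7 (s(Q) = -1*2 - 5 = -2 - 5 = -7)
s((2*(-2))*(-5))*(-492) = -7*(-492) = 3444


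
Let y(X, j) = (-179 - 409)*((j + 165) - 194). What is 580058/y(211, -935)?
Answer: 290029/283416 ≈ 1.0233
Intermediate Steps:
y(X, j) = 17052 - 588*j (y(X, j) = -588*((165 + j) - 194) = -588*(-29 + j) = 17052 - 588*j)
580058/y(211, -935) = 580058/(17052 - 588*(-935)) = 580058/(17052 + 549780) = 580058/566832 = 580058*(1/566832) = 290029/283416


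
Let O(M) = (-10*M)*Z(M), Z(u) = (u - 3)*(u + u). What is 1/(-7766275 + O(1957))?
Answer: -1/149678265195 ≈ -6.6810e-12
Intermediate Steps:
Z(u) = 2*u*(-3 + u) (Z(u) = (-3 + u)*(2*u) = 2*u*(-3 + u))
O(M) = -20*M²*(-3 + M) (O(M) = (-10*M)*(2*M*(-3 + M)) = -20*M²*(-3 + M))
1/(-7766275 + O(1957)) = 1/(-7766275 + 20*1957²*(3 - 1*1957)) = 1/(-7766275 + 20*3829849*(3 - 1957)) = 1/(-7766275 + 20*3829849*(-1954)) = 1/(-7766275 - 149670498920) = 1/(-149678265195) = -1/149678265195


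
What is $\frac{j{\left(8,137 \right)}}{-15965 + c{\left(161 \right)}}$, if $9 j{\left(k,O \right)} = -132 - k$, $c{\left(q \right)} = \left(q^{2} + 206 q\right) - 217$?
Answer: $- \frac{28}{77229} \approx -0.00036256$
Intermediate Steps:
$c{\left(q \right)} = -217 + q^{2} + 206 q$
$j{\left(k,O \right)} = - \frac{44}{3} - \frac{k}{9}$ ($j{\left(k,O \right)} = \frac{-132 - k}{9} = - \frac{44}{3} - \frac{k}{9}$)
$\frac{j{\left(8,137 \right)}}{-15965 + c{\left(161 \right)}} = \frac{- \frac{44}{3} - \frac{8}{9}}{-15965 + \left(-217 + 161^{2} + 206 \cdot 161\right)} = \frac{- \frac{44}{3} - \frac{8}{9}}{-15965 + \left(-217 + 25921 + 33166\right)} = - \frac{140}{9 \left(-15965 + 58870\right)} = - \frac{140}{9 \cdot 42905} = \left(- \frac{140}{9}\right) \frac{1}{42905} = - \frac{28}{77229}$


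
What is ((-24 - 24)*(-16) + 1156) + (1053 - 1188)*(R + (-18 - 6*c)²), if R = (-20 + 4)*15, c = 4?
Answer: -203816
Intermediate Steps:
R = -240 (R = -16*15 = -240)
((-24 - 24)*(-16) + 1156) + (1053 - 1188)*(R + (-18 - 6*c)²) = ((-24 - 24)*(-16) + 1156) + (1053 - 1188)*(-240 + (-18 - 6*4)²) = (-48*(-16) + 1156) - 135*(-240 + (-18 - 24)²) = (768 + 1156) - 135*(-240 + (-42)²) = 1924 - 135*(-240 + 1764) = 1924 - 135*1524 = 1924 - 205740 = -203816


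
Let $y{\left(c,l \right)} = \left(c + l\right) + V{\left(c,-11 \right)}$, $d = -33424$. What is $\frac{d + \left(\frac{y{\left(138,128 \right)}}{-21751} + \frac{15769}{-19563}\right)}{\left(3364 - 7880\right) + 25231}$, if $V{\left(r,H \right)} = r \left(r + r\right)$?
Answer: $- \frac{14223500420533}{8814539351295} \approx -1.6136$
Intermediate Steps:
$V{\left(r,H \right)} = 2 r^{2}$ ($V{\left(r,H \right)} = r 2 r = 2 r^{2}$)
$y{\left(c,l \right)} = c + l + 2 c^{2}$ ($y{\left(c,l \right)} = \left(c + l\right) + 2 c^{2} = c + l + 2 c^{2}$)
$\frac{d + \left(\frac{y{\left(138,128 \right)}}{-21751} + \frac{15769}{-19563}\right)}{\left(3364 - 7880\right) + 25231} = \frac{-33424 + \left(\frac{138 + 128 + 2 \cdot 138^{2}}{-21751} + \frac{15769}{-19563}\right)}{\left(3364 - 7880\right) + 25231} = \frac{-33424 + \left(\left(138 + 128 + 2 \cdot 19044\right) \left(- \frac{1}{21751}\right) + 15769 \left(- \frac{1}{19563}\right)\right)}{-4516 + 25231} = \frac{-33424 + \left(\left(138 + 128 + 38088\right) \left(- \frac{1}{21751}\right) - \frac{15769}{19563}\right)}{20715} = \left(-33424 + \left(38354 \left(- \frac{1}{21751}\right) - \frac{15769}{19563}\right)\right) \frac{1}{20715} = \left(-33424 - \frac{1093310821}{425514813}\right) \frac{1}{20715} = \left(- \frac{14223500420533}{425514813}\right) \frac{1}{20715} = - \frac{14223500420533}{8814539351295}$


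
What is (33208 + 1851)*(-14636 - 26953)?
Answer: -1458068751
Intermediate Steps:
(33208 + 1851)*(-14636 - 26953) = 35059*(-41589) = -1458068751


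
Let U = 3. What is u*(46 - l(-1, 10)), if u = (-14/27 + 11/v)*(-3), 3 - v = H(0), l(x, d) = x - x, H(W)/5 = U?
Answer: 3565/18 ≈ 198.06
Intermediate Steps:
H(W) = 15 (H(W) = 5*3 = 15)
l(x, d) = 0
v = -12 (v = 3 - 1*15 = 3 - 15 = -12)
u = 155/36 (u = (-14/27 + 11/(-12))*(-3) = (-14*1/27 + 11*(-1/12))*(-3) = (-14/27 - 11/12)*(-3) = -155/108*(-3) = 155/36 ≈ 4.3056)
u*(46 - l(-1, 10)) = 155*(46 - 1*0)/36 = 155*(46 + 0)/36 = (155/36)*46 = 3565/18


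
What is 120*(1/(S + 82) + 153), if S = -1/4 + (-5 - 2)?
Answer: 5490120/299 ≈ 18362.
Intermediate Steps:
S = -29/4 (S = (1/4)*(-1) - 7 = -1/4 - 7 = -29/4 ≈ -7.2500)
120*(1/(S + 82) + 153) = 120*(1/(-29/4 + 82) + 153) = 120*(1/(299/4) + 153) = 120*(4/299 + 153) = 120*(45751/299) = 5490120/299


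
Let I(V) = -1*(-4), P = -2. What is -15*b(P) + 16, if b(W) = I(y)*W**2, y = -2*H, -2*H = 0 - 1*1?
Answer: -224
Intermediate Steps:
H = 1/2 (H = -(0 - 1*1)/2 = -(0 - 1)/2 = -1/2*(-1) = 1/2 ≈ 0.50000)
y = -1 (y = -2*1/2 = -1)
I(V) = 4
b(W) = 4*W**2
-15*b(P) + 16 = -60*(-2)**2 + 16 = -60*4 + 16 = -15*16 + 16 = -240 + 16 = -224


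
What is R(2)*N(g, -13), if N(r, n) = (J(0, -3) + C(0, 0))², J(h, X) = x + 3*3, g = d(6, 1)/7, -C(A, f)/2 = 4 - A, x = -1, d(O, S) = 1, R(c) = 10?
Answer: 0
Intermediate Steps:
C(A, f) = -8 + 2*A (C(A, f) = -2*(4 - A) = -8 + 2*A)
g = ⅐ (g = 1/7 = 1*(⅐) = ⅐ ≈ 0.14286)
J(h, X) = 8 (J(h, X) = -1 + 3*3 = -1 + 9 = 8)
N(r, n) = 0 (N(r, n) = (8 + (-8 + 2*0))² = (8 + (-8 + 0))² = (8 - 8)² = 0² = 0)
R(2)*N(g, -13) = 10*0 = 0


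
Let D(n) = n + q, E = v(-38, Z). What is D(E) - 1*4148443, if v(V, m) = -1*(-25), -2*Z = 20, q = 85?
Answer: -4148333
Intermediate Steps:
Z = -10 (Z = -½*20 = -10)
v(V, m) = 25
E = 25
D(n) = 85 + n (D(n) = n + 85 = 85 + n)
D(E) - 1*4148443 = (85 + 25) - 1*4148443 = 110 - 4148443 = -4148333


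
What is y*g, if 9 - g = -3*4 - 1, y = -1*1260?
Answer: -27720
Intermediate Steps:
y = -1260
g = 22 (g = 9 - (-3*4 - 1) = 9 - (-12 - 1) = 9 - 1*(-13) = 9 + 13 = 22)
y*g = -1260*22 = -27720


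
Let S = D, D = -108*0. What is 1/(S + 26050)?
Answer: 1/26050 ≈ 3.8388e-5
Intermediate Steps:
D = 0
S = 0
1/(S + 26050) = 1/(0 + 26050) = 1/26050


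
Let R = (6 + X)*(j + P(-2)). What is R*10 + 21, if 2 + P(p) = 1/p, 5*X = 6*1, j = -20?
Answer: -1599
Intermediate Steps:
X = 6/5 (X = (6*1)/5 = (⅕)*6 = 6/5 ≈ 1.2000)
P(p) = -2 + 1/p
R = -162 (R = (6 + 6/5)*(-20 + (-2 + 1/(-2))) = 36*(-20 + (-2 - ½))/5 = 36*(-20 - 5/2)/5 = (36/5)*(-45/2) = -162)
R*10 + 21 = -162*10 + 21 = -1620 + 21 = -1599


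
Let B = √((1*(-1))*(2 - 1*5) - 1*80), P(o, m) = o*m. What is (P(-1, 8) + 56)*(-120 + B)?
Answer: -5760 + 48*I*√77 ≈ -5760.0 + 421.2*I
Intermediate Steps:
P(o, m) = m*o
B = I*√77 (B = √(-(2 - 5) - 80) = √(-1*(-3) - 80) = √(3 - 80) = √(-77) = I*√77 ≈ 8.775*I)
(P(-1, 8) + 56)*(-120 + B) = (8*(-1) + 56)*(-120 + I*√77) = (-8 + 56)*(-120 + I*√77) = 48*(-120 + I*√77) = -5760 + 48*I*√77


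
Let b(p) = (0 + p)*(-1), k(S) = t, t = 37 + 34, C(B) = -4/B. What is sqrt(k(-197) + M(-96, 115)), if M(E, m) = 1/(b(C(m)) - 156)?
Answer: sqrt(1427415261)/4484 ≈ 8.4258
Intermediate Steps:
t = 71
k(S) = 71
b(p) = -p (b(p) = p*(-1) = -p)
M(E, m) = 1/(-156 + 4/m) (M(E, m) = 1/(-(-4)/m - 156) = 1/(4/m - 156) = 1/(-156 + 4/m))
sqrt(k(-197) + M(-96, 115)) = sqrt(71 - 1*115/(-4 + 156*115)) = sqrt(71 - 1*115/(-4 + 17940)) = sqrt(71 - 1*115/17936) = sqrt(71 - 1*115*1/17936) = sqrt(71 - 115/17936) = sqrt(1273341/17936) = sqrt(1427415261)/4484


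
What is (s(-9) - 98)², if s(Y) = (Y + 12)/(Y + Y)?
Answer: 346921/36 ≈ 9636.7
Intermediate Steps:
s(Y) = (12 + Y)/(2*Y) (s(Y) = (12 + Y)/((2*Y)) = (12 + Y)*(1/(2*Y)) = (12 + Y)/(2*Y))
(s(-9) - 98)² = ((½)*(12 - 9)/(-9) - 98)² = ((½)*(-⅑)*3 - 98)² = (-⅙ - 98)² = (-589/6)² = 346921/36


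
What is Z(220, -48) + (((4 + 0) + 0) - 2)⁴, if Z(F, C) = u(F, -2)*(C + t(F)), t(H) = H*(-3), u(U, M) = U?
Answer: -155744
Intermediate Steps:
t(H) = -3*H
Z(F, C) = F*(C - 3*F)
Z(220, -48) + (((4 + 0) + 0) - 2)⁴ = 220*(-48 - 3*220) + (((4 + 0) + 0) - 2)⁴ = 220*(-48 - 660) + ((4 + 0) - 2)⁴ = 220*(-708) + (4 - 2)⁴ = -155760 + 2⁴ = -155760 + 16 = -155744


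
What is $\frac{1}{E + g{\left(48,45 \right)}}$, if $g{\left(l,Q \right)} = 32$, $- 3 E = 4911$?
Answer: $- \frac{1}{1605} \approx -0.00062305$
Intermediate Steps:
$E = -1637$ ($E = \left(- \frac{1}{3}\right) 4911 = -1637$)
$\frac{1}{E + g{\left(48,45 \right)}} = \frac{1}{-1637 + 32} = \frac{1}{-1605} = - \frac{1}{1605}$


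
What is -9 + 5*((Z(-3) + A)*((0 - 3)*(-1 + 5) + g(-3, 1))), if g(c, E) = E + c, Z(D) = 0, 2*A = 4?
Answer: -149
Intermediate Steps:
A = 2 (A = (½)*4 = 2)
-9 + 5*((Z(-3) + A)*((0 - 3)*(-1 + 5) + g(-3, 1))) = -9 + 5*((0 + 2)*((0 - 3)*(-1 + 5) + (1 - 3))) = -9 + 5*(2*(-3*4 - 2)) = -9 + 5*(2*(-12 - 2)) = -9 + 5*(2*(-14)) = -9 + 5*(-28) = -9 - 140 = -149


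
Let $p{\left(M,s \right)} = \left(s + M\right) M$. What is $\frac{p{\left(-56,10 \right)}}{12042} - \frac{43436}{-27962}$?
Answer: $\frac{148771606}{84179601} \approx 1.7673$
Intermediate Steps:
$p{\left(M,s \right)} = M \left(M + s\right)$ ($p{\left(M,s \right)} = \left(M + s\right) M = M \left(M + s\right)$)
$\frac{p{\left(-56,10 \right)}}{12042} - \frac{43436}{-27962} = \frac{\left(-56\right) \left(-56 + 10\right)}{12042} - \frac{43436}{-27962} = \left(-56\right) \left(-46\right) \frac{1}{12042} - - \frac{21718}{13981} = 2576 \cdot \frac{1}{12042} + \frac{21718}{13981} = \frac{1288}{6021} + \frac{21718}{13981} = \frac{148771606}{84179601}$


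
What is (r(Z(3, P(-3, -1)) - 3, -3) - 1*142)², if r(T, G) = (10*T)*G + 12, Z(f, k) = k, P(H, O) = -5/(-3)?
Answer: 8100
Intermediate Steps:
P(H, O) = 5/3 (P(H, O) = -5*(-⅓) = 5/3)
r(T, G) = 12 + 10*G*T (r(T, G) = 10*G*T + 12 = 12 + 10*G*T)
(r(Z(3, P(-3, -1)) - 3, -3) - 1*142)² = ((12 + 10*(-3)*(5/3 - 3)) - 1*142)² = ((12 + 10*(-3)*(-4/3)) - 142)² = ((12 + 40) - 142)² = (52 - 142)² = (-90)² = 8100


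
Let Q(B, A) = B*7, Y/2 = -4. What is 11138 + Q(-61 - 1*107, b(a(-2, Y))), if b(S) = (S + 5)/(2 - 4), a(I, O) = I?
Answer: 9962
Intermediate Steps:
Y = -8 (Y = 2*(-4) = -8)
b(S) = -5/2 - S/2 (b(S) = (5 + S)/(-2) = (5 + S)*(-½) = -5/2 - S/2)
Q(B, A) = 7*B
11138 + Q(-61 - 1*107, b(a(-2, Y))) = 11138 + 7*(-61 - 1*107) = 11138 + 7*(-61 - 107) = 11138 + 7*(-168) = 11138 - 1176 = 9962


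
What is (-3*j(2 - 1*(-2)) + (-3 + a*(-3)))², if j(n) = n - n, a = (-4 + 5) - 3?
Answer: 9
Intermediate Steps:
a = -2 (a = 1 - 3 = -2)
j(n) = 0
(-3*j(2 - 1*(-2)) + (-3 + a*(-3)))² = (-3*0 + (-3 - 2*(-3)))² = (0 + (-3 + 6))² = (0 + 3)² = 3² = 9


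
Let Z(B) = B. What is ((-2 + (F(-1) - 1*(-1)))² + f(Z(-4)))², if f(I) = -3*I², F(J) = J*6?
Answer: 1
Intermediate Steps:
F(J) = 6*J
((-2 + (F(-1) - 1*(-1)))² + f(Z(-4)))² = ((-2 + (6*(-1) - 1*(-1)))² - 3*(-4)²)² = ((-2 + (-6 + 1))² - 3*16)² = ((-2 - 5)² - 48)² = ((-7)² - 48)² = (49 - 48)² = 1² = 1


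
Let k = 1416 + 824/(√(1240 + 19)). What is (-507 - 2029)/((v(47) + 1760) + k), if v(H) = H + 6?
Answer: -10309628696/13126210243 + 2089664*√1259/13126210243 ≈ -0.77977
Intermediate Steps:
v(H) = 6 + H
k = 1416 + 824*√1259/1259 (k = 1416 + 824/(√1259) = 1416 + 824*(√1259/1259) = 1416 + 824*√1259/1259 ≈ 1439.2)
(-507 - 2029)/((v(47) + 1760) + k) = (-507 - 2029)/(((6 + 47) + 1760) + (1416 + 824*√1259/1259)) = -2536/((53 + 1760) + (1416 + 824*√1259/1259)) = -2536/(1813 + (1416 + 824*√1259/1259)) = -2536/(3229 + 824*√1259/1259)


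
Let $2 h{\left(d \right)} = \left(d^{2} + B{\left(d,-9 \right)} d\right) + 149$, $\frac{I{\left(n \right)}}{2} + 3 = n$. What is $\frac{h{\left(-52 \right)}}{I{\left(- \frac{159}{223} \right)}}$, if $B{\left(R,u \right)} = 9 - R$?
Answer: $\frac{71137}{3312} \approx 21.479$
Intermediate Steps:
$I{\left(n \right)} = -6 + 2 n$
$h{\left(d \right)} = \frac{149}{2} + \frac{d^{2}}{2} + \frac{d \left(9 - d\right)}{2}$ ($h{\left(d \right)} = \frac{\left(d^{2} + \left(9 - d\right) d\right) + 149}{2} = \frac{\left(d^{2} + d \left(9 - d\right)\right) + 149}{2} = \frac{149 + d^{2} + d \left(9 - d\right)}{2} = \frac{149}{2} + \frac{d^{2}}{2} + \frac{d \left(9 - d\right)}{2}$)
$\frac{h{\left(-52 \right)}}{I{\left(- \frac{159}{223} \right)}} = \frac{\frac{149}{2} + \frac{9}{2} \left(-52\right)}{-6 + 2 \left(- \frac{159}{223}\right)} = \frac{\frac{149}{2} - 234}{-6 + 2 \left(\left(-159\right) \frac{1}{223}\right)} = - \frac{319}{2 \left(-6 + 2 \left(- \frac{159}{223}\right)\right)} = - \frac{319}{2 \left(-6 - \frac{318}{223}\right)} = - \frac{319}{2 \left(- \frac{1656}{223}\right)} = \left(- \frac{319}{2}\right) \left(- \frac{223}{1656}\right) = \frac{71137}{3312}$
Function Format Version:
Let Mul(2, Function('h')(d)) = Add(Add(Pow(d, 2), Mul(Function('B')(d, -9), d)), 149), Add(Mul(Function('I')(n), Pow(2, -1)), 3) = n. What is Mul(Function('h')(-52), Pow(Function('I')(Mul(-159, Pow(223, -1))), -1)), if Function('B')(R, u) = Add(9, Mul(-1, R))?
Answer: Rational(71137, 3312) ≈ 21.479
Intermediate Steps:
Function('I')(n) = Add(-6, Mul(2, n))
Function('h')(d) = Add(Rational(149, 2), Mul(Rational(1, 2), Pow(d, 2)), Mul(Rational(1, 2), d, Add(9, Mul(-1, d)))) (Function('h')(d) = Mul(Rational(1, 2), Add(Add(Pow(d, 2), Mul(Add(9, Mul(-1, d)), d)), 149)) = Mul(Rational(1, 2), Add(Add(Pow(d, 2), Mul(d, Add(9, Mul(-1, d)))), 149)) = Mul(Rational(1, 2), Add(149, Pow(d, 2), Mul(d, Add(9, Mul(-1, d))))) = Add(Rational(149, 2), Mul(Rational(1, 2), Pow(d, 2)), Mul(Rational(1, 2), d, Add(9, Mul(-1, d)))))
Mul(Function('h')(-52), Pow(Function('I')(Mul(-159, Pow(223, -1))), -1)) = Mul(Add(Rational(149, 2), Mul(Rational(9, 2), -52)), Pow(Add(-6, Mul(2, Mul(-159, Pow(223, -1)))), -1)) = Mul(Add(Rational(149, 2), -234), Pow(Add(-6, Mul(2, Mul(-159, Rational(1, 223)))), -1)) = Mul(Rational(-319, 2), Pow(Add(-6, Mul(2, Rational(-159, 223))), -1)) = Mul(Rational(-319, 2), Pow(Add(-6, Rational(-318, 223)), -1)) = Mul(Rational(-319, 2), Pow(Rational(-1656, 223), -1)) = Mul(Rational(-319, 2), Rational(-223, 1656)) = Rational(71137, 3312)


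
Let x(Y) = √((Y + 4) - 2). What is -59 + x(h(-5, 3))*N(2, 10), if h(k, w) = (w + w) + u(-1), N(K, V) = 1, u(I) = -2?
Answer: -59 + √6 ≈ -56.551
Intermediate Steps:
h(k, w) = -2 + 2*w (h(k, w) = (w + w) - 2 = 2*w - 2 = -2 + 2*w)
x(Y) = √(2 + Y) (x(Y) = √((4 + Y) - 2) = √(2 + Y))
-59 + x(h(-5, 3))*N(2, 10) = -59 + √(2 + (-2 + 2*3))*1 = -59 + √(2 + (-2 + 6))*1 = -59 + √(2 + 4)*1 = -59 + √6*1 = -59 + √6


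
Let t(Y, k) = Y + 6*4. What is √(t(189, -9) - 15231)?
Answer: I*√15018 ≈ 122.55*I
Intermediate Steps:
t(Y, k) = 24 + Y (t(Y, k) = Y + 24 = 24 + Y)
√(t(189, -9) - 15231) = √((24 + 189) - 15231) = √(213 - 15231) = √(-15018) = I*√15018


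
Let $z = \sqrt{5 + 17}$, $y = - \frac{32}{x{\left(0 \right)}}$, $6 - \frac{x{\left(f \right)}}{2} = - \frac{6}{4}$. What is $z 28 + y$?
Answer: $- \frac{32}{15} + 28 \sqrt{22} \approx 129.2$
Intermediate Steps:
$x{\left(f \right)} = 15$ ($x{\left(f \right)} = 12 - 2 \left(- \frac{6}{4}\right) = 12 - 2 \left(\left(-6\right) \frac{1}{4}\right) = 12 - -3 = 12 + 3 = 15$)
$y = - \frac{32}{15} \approx -2.1333$
$z = \sqrt{22} \approx 4.6904$
$z 28 + y = \sqrt{22} \cdot 28 - \frac{32}{15} = 28 \sqrt{22} - \frac{32}{15} = - \frac{32}{15} + 28 \sqrt{22}$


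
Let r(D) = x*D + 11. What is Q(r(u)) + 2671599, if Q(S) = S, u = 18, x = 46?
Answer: 2672438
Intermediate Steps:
r(D) = 11 + 46*D (r(D) = 46*D + 11 = 11 + 46*D)
Q(r(u)) + 2671599 = (11 + 46*18) + 2671599 = (11 + 828) + 2671599 = 839 + 2671599 = 2672438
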